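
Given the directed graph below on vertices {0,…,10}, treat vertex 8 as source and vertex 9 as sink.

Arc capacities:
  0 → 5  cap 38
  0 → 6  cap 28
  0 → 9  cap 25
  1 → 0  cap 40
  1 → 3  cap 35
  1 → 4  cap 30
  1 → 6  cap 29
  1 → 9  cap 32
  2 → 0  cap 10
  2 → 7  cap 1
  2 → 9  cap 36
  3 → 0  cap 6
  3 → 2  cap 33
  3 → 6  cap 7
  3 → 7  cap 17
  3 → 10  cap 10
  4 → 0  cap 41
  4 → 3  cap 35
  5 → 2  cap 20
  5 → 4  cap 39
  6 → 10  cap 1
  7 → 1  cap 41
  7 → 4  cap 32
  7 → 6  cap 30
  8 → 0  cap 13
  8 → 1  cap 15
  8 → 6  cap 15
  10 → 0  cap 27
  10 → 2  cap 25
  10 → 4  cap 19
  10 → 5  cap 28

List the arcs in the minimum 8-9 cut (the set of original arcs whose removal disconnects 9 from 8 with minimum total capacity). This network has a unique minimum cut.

augment #1: 8→0→9 push 13
augment #2: 8→1→9 push 15
augment #3: 8→6→10→0→9 push 1
max flow = 29; residual-reachable set from 8 gives S-side
cut edges (S→T): {(6,10), (8,0), (8,1)} total cap 29

Min-cut arcs: {(6,10), (8,0), (8,1)} (total capacity 29)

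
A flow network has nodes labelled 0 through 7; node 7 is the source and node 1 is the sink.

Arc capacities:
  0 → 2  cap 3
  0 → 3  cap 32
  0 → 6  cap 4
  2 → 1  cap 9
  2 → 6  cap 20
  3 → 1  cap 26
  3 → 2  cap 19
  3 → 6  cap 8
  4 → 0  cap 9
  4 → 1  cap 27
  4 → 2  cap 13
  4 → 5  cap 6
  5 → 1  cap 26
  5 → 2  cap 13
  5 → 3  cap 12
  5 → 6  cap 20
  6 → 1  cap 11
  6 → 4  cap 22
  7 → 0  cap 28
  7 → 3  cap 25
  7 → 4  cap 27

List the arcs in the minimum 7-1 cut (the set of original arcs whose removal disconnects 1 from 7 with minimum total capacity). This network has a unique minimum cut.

augment #1: 7→3→1 push 25
augment #2: 7→4→1 push 27
augment #3: 7→0→2→1 push 3
augment #4: 7→0→3→1 push 1
augment #5: 7→0→6→1 push 4
augment #6: 7→0→3→2→1 push 6
augment #7: 7→0→3→6→1 push 7
augment #8: 7→0→3→6→4→5→1 push 1
augment #9: 7→0→3→2→6→4→5→1 push 5
max flow = 79; residual-reachable set from 7 gives S-side
cut edges (S→T): {(2,1), (3,1), (4,1), (4,5), (6,1)} total cap 79

Min-cut arcs: {(2,1), (3,1), (4,1), (4,5), (6,1)} (total capacity 79)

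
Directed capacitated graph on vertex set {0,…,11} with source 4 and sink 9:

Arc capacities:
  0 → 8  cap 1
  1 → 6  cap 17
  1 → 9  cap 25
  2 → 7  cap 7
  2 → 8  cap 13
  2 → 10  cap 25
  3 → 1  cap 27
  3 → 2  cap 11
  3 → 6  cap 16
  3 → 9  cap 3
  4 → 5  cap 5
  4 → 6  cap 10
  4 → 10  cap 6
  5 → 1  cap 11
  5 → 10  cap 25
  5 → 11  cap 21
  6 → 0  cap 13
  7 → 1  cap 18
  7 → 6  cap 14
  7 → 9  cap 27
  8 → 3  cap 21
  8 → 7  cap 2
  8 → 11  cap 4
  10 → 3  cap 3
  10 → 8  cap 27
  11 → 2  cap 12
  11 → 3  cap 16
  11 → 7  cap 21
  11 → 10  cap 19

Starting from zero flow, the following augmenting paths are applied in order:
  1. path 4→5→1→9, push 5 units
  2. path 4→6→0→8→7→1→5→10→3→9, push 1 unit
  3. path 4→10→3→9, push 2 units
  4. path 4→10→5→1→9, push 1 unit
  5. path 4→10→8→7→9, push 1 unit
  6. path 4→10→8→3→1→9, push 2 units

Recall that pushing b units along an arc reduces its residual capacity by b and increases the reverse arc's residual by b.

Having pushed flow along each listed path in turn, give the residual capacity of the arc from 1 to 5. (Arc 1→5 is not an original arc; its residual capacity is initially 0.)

Residual capacity of (1,5): 5

after path 1 (4→5→1→9, push 5): res(1,5)=5
after path 2 (4→6→0→8→7→1→5→10→3→9, push 1): res(1,5)=4
after path 3 (4→10→3→9, push 2): res(1,5)=4
after path 4 (4→10→5→1→9, push 1): res(1,5)=5
after path 5 (4→10→8→7→9, push 1): res(1,5)=5
after path 6 (4→10→8→3→1→9, push 2): res(1,5)=5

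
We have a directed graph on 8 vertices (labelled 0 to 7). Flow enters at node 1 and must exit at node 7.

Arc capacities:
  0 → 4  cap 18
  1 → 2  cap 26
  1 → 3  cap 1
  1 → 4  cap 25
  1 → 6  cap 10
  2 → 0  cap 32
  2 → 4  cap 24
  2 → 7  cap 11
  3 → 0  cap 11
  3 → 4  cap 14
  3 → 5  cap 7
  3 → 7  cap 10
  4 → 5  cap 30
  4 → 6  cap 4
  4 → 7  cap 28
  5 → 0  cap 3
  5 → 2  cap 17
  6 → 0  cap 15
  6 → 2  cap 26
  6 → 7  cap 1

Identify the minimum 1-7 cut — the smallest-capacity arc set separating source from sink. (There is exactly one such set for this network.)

augment #1: 1→2→7 push 11
augment #2: 1→3→7 push 1
augment #3: 1→4→7 push 25
augment #4: 1→6→7 push 1
augment #5: 1→2→4→7 push 3
max flow = 41; residual-reachable set from 1 gives S-side
cut edges (S→T): {(1,3), (2,7), (4,7), (6,7)} total cap 41

Min-cut arcs: {(1,3), (2,7), (4,7), (6,7)} (total capacity 41)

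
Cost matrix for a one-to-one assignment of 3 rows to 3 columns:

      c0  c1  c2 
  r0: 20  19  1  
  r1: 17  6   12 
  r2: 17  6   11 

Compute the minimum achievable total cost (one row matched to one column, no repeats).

Minimum assignment cost: 24

one of 2 optimal assignments: row0→col2 (cost 1), row1→col0 (cost 17), row2→col1 (cost 6)
total = 1 + 17 + 6 = 24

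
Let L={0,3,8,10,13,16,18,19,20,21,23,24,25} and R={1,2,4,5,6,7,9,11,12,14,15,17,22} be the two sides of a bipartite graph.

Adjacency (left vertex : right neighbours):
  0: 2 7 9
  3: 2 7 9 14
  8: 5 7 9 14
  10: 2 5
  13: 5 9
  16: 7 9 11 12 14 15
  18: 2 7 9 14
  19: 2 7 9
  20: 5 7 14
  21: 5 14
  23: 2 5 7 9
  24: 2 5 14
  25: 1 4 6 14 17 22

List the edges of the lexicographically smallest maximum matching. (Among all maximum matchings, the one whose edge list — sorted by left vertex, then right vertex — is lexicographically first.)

Lex-smallest maximum matching: {(0,2), (3,7), (8,5), (13,9), (16,11), (18,14), (25,1)}

|M| = 7 (so the lex-smallest maximum matching has 7 edges)
process left vertices in ascending order; for each, take the smallest-labelled available neighbour that still permits 7 edges overall, or leave it unmatched if none does
lex-smallest matching: {0-2, 3-7, 8-5, 13-9, 16-11, 18-14, 25-1}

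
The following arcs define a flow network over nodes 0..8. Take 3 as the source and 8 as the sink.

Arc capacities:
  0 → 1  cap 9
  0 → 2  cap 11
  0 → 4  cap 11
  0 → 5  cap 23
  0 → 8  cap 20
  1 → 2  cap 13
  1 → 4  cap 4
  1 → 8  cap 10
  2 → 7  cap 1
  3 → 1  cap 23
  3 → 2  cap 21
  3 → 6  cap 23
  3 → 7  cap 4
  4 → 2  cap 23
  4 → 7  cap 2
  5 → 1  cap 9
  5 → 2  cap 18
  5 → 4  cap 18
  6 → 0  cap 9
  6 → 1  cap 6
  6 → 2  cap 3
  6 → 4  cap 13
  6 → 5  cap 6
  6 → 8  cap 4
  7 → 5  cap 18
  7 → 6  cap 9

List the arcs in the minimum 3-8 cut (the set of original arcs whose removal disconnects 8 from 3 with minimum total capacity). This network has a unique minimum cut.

augment #1: 3→1→8 push 10
augment #2: 3→6→8 push 4
augment #3: 3→6→0→8 push 9
max flow = 23; residual-reachable set from 3 gives S-side
cut edges (S→T): {(1,8), (6,0), (6,8)} total cap 23

Min-cut arcs: {(1,8), (6,0), (6,8)} (total capacity 23)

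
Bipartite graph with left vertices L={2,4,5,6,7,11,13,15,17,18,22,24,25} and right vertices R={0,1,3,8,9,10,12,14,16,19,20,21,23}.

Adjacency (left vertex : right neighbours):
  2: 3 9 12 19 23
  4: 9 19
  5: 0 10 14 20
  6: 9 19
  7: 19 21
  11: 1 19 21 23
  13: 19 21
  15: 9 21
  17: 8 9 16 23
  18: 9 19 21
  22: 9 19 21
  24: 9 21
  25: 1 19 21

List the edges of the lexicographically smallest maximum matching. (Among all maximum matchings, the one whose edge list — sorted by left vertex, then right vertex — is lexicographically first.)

Lex-smallest maximum matching: {(2,3), (4,9), (5,0), (6,19), (7,21), (11,23), (17,8), (25,1)}

|M| = 8 (so the lex-smallest maximum matching has 8 edges)
process left vertices in ascending order; for each, take the smallest-labelled available neighbour that still permits 8 edges overall, or leave it unmatched if none does
lex-smallest matching: {2-3, 4-9, 5-0, 6-19, 7-21, 11-23, 17-8, 25-1}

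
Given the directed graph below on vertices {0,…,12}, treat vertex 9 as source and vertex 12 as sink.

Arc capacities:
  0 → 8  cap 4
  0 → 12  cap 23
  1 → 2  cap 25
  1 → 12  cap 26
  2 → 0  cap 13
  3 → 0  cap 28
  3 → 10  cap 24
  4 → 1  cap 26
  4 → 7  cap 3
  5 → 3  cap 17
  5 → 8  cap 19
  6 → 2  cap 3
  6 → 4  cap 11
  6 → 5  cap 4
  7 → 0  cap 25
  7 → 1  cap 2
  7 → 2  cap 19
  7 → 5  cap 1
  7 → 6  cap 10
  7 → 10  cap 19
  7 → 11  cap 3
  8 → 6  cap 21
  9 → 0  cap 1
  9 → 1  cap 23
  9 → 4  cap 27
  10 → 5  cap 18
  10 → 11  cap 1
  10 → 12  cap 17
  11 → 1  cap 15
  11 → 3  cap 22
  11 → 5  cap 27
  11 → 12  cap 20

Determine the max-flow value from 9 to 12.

Maximum flow value: 43

augment #1: 9→0→12 bottleneck 1, total now 1
augment #2: 9→1→12 bottleneck 23, total now 24
augment #3: 9→4→1→12 bottleneck 3, total now 27
augment #4: 9→4→7→0→12 bottleneck 3, total now 30
augment #5: 9→4→1→2→0→12 bottleneck 13, total now 43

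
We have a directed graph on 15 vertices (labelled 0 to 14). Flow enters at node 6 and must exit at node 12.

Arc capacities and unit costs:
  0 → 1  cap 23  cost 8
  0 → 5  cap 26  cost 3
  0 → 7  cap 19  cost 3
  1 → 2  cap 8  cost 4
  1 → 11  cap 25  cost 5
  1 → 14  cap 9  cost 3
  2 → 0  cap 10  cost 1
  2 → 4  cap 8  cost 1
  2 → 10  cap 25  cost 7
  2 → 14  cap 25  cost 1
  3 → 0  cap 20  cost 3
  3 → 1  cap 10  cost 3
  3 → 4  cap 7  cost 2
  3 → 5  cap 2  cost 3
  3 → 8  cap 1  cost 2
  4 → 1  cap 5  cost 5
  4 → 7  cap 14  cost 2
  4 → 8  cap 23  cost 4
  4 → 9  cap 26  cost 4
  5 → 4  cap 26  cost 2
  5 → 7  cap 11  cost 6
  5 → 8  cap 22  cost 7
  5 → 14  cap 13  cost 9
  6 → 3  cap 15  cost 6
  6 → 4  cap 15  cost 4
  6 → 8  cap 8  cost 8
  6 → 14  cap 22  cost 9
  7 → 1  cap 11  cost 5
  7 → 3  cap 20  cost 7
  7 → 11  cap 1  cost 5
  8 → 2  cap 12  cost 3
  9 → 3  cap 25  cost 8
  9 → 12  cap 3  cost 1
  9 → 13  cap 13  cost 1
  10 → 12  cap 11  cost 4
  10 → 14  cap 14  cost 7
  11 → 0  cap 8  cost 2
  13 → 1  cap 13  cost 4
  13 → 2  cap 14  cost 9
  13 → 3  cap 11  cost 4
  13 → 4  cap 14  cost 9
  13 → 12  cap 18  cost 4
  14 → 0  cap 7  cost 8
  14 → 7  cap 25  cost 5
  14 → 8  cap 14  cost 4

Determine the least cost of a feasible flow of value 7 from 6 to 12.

Minimum cost for 7 units: 79

shortest-cost path #1: 6→4→9→12 push 3 @ unit cost 9 (adds 27)
shortest-cost path #2: 6→4→9→13→12 push 4 @ unit cost 13 (adds 52)
total cost = 79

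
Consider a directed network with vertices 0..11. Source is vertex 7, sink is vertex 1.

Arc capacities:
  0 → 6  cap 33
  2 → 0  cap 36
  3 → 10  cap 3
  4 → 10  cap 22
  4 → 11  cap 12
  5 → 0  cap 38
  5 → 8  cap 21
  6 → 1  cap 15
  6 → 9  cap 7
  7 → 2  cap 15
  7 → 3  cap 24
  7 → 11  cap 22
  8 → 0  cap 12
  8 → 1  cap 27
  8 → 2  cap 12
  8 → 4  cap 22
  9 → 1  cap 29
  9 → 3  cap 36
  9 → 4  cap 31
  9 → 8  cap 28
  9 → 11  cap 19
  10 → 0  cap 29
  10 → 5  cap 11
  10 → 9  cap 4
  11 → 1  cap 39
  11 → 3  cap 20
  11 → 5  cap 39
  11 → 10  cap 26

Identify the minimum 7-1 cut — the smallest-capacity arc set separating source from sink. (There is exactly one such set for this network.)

augment #1: 7→11→1 push 22
augment #2: 7→2→0→6→1 push 15
augment #3: 7→3→10→9→1 push 3
max flow = 40; residual-reachable set from 7 gives S-side
cut edges (S→T): {(3,10), (7,2), (7,11)} total cap 40

Min-cut arcs: {(3,10), (7,2), (7,11)} (total capacity 40)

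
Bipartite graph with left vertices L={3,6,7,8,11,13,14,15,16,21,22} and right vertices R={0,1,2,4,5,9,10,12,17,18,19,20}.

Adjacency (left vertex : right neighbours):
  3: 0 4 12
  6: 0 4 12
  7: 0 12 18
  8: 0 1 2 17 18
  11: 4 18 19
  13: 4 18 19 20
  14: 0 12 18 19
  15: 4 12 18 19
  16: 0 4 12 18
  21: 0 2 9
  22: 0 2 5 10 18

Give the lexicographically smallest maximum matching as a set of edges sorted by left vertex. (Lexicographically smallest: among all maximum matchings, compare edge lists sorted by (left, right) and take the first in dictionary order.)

Lex-smallest maximum matching: {(3,0), (6,4), (7,12), (8,1), (11,18), (13,20), (14,19), (21,2), (22,5)}

|M| = 9 (so the lex-smallest maximum matching has 9 edges)
process left vertices in ascending order; for each, take the smallest-labelled available neighbour that still permits 9 edges overall, or leave it unmatched if none does
lex-smallest matching: {3-0, 6-4, 7-12, 8-1, 11-18, 13-20, 14-19, 21-2, 22-5}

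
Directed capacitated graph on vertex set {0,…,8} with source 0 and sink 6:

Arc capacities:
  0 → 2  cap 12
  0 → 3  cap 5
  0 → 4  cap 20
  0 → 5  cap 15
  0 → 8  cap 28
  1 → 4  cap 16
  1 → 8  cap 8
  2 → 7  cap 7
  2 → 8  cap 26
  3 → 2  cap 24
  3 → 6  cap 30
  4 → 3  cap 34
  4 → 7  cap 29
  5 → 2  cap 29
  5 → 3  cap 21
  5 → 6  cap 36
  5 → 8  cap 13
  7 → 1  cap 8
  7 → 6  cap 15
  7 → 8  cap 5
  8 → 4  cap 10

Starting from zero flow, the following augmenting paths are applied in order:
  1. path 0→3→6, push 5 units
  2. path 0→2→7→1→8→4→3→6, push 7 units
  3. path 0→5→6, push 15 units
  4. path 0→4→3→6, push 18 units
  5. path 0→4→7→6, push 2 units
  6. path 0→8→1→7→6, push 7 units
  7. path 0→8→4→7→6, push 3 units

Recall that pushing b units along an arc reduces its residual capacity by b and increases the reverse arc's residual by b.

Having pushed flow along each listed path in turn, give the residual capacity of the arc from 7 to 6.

Residual capacity of (7,6): 3

after path 1 (0→3→6, push 5): res(7,6)=15
after path 2 (0→2→7→1→8→4→3→6, push 7): res(7,6)=15
after path 3 (0→5→6, push 15): res(7,6)=15
after path 4 (0→4→3→6, push 18): res(7,6)=15
after path 5 (0→4→7→6, push 2): res(7,6)=13
after path 6 (0→8→1→7→6, push 7): res(7,6)=6
after path 7 (0→8→4→7→6, push 3): res(7,6)=3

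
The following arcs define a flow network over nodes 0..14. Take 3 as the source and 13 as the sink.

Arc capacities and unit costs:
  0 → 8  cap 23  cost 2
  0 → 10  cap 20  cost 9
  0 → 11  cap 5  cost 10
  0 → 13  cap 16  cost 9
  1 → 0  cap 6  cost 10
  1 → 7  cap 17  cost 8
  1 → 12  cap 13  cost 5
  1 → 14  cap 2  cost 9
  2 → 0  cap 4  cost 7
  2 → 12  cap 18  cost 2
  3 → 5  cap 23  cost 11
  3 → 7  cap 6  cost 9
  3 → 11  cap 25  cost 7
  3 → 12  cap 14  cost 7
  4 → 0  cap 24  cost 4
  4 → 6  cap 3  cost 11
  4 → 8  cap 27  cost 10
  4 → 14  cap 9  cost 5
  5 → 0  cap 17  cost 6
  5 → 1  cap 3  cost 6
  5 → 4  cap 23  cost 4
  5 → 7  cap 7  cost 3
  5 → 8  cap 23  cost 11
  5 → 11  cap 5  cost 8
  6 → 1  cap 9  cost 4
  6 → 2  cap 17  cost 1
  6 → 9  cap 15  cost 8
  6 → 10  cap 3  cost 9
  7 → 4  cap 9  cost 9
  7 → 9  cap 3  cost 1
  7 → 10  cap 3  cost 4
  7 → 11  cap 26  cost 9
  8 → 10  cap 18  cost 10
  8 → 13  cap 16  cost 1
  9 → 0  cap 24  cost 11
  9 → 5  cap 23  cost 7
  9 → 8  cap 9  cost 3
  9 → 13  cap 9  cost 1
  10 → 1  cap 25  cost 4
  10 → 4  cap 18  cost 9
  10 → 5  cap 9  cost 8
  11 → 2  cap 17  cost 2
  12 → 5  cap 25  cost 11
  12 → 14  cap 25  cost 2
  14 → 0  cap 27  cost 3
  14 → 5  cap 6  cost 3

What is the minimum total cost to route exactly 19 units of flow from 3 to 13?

shortest-cost path #1: 3→7→9→13 push 3 @ unit cost 11 (adds 33)
shortest-cost path #2: 3→12→14→0→8→13 push 14 @ unit cost 15 (adds 210)
shortest-cost path #3: 3→11→2→0→8→13 push 2 @ unit cost 19 (adds 38)
total cost = 281

Minimum cost for 19 units: 281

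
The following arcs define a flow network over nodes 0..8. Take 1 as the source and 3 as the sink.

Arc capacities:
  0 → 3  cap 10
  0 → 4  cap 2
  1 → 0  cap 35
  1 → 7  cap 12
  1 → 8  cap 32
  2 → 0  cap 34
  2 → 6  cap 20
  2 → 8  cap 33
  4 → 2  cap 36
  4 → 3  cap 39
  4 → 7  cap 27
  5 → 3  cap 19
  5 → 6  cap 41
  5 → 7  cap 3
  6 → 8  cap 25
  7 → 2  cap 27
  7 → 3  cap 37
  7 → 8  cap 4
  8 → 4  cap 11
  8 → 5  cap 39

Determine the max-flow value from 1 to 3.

augment #1: 1→0→3 bottleneck 10, total now 10
augment #2: 1→7→3 bottleneck 12, total now 22
augment #3: 1→0→4→3 bottleneck 2, total now 24
augment #4: 1→8→4→3 bottleneck 11, total now 35
augment #5: 1→8→5→3 bottleneck 19, total now 54
augment #6: 1→8→5→7→3 bottleneck 2, total now 56

Maximum flow value: 56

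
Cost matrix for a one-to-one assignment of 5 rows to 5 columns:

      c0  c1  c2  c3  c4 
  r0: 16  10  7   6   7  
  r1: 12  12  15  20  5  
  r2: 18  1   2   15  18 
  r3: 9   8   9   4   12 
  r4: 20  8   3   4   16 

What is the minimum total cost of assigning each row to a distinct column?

Minimum assignment cost: 24

optimal assignment: row0→col3 (cost 6), row1→col4 (cost 5), row2→col1 (cost 1), row3→col0 (cost 9), row4→col2 (cost 3)
total = 6 + 5 + 1 + 9 + 3 = 24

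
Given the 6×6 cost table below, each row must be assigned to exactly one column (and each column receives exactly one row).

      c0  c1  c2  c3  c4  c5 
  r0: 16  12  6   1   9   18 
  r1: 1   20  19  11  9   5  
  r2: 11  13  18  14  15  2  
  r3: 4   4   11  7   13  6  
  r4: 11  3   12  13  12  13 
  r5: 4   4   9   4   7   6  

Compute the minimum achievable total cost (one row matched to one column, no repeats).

Minimum assignment cost: 25

optimal assignment: row0→col3 (cost 1), row1→col0 (cost 1), row2→col5 (cost 2), row3→col2 (cost 11), row4→col1 (cost 3), row5→col4 (cost 7)
total = 1 + 1 + 2 + 11 + 3 + 7 = 25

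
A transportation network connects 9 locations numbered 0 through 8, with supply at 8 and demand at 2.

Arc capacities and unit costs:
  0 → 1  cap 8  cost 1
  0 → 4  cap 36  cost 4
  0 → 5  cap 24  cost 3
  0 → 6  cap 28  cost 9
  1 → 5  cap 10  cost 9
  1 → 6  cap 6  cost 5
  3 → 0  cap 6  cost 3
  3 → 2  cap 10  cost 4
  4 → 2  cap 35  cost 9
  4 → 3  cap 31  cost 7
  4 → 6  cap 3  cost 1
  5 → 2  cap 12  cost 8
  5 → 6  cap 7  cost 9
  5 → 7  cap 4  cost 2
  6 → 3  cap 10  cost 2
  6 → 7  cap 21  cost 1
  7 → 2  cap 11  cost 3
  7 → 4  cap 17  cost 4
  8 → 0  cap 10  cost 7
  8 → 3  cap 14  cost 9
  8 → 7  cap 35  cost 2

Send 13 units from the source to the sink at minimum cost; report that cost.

shortest-cost path #1: 8→7→2 push 11 @ unit cost 5 (adds 55)
shortest-cost path #2: 8→3→2 push 2 @ unit cost 13 (adds 26)
total cost = 81

Minimum cost for 13 units: 81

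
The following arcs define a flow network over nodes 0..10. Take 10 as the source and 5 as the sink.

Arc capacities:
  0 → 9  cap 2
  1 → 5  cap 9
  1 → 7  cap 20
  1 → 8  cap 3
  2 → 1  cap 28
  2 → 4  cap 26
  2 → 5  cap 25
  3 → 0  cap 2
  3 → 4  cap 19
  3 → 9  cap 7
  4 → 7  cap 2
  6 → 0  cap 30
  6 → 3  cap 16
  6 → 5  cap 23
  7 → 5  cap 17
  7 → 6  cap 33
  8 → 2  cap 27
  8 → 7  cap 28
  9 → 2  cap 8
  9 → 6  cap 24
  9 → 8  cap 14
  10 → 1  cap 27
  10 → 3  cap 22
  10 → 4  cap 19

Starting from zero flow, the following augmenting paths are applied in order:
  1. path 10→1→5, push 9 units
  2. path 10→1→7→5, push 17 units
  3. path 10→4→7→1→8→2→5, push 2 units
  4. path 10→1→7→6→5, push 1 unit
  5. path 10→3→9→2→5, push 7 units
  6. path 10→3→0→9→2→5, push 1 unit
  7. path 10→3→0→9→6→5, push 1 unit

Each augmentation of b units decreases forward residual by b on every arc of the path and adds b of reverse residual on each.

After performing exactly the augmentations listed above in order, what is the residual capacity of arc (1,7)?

after path 1 (10→1→5, push 9): res(1,7)=20
after path 2 (10→1→7→5, push 17): res(1,7)=3
after path 3 (10→4→7→1→8→2→5, push 2): res(1,7)=5
after path 4 (10→1→7→6→5, push 1): res(1,7)=4
after path 5 (10→3→9→2→5, push 7): res(1,7)=4
after path 6 (10→3→0→9→2→5, push 1): res(1,7)=4
after path 7 (10→3→0→9→6→5, push 1): res(1,7)=4

Residual capacity of (1,7): 4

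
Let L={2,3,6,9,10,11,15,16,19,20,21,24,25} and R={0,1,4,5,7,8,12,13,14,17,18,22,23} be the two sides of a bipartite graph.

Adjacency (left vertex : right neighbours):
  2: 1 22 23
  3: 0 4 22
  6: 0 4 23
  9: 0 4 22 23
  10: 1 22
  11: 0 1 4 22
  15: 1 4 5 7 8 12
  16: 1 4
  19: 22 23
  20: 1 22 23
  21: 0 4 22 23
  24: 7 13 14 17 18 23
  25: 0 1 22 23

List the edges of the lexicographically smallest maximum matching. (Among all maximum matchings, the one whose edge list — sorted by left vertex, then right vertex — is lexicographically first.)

|M| = 7 (so the lex-smallest maximum matching has 7 edges)
process left vertices in ascending order; for each, take the smallest-labelled available neighbour that still permits 7 edges overall, or leave it unmatched if none does
lex-smallest matching: {2-1, 3-0, 6-4, 9-22, 15-5, 19-23, 24-7}

Lex-smallest maximum matching: {(2,1), (3,0), (6,4), (9,22), (15,5), (19,23), (24,7)}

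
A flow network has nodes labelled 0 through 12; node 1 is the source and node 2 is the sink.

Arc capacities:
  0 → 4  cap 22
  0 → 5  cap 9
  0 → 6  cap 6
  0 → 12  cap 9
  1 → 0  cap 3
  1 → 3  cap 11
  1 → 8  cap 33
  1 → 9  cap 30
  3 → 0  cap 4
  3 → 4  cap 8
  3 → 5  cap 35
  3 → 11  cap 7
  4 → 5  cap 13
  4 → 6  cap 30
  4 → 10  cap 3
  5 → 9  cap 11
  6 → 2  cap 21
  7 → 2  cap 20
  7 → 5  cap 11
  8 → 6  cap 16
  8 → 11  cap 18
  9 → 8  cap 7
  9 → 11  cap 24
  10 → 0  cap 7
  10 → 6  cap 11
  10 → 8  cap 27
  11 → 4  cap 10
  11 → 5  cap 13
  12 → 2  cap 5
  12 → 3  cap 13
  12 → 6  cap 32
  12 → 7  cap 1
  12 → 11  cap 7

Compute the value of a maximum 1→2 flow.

Maximum flow value: 27

augment #1: 1→0→6→2 bottleneck 3, total now 3
augment #2: 1→8→6→2 bottleneck 16, total now 19
augment #3: 1→3→0→6→2 bottleneck 2, total now 21
augment #4: 1→3→0→12→2 bottleneck 2, total now 23
augment #5: 1→3→4→6→0→12→2 bottleneck 3, total now 26
augment #6: 1→3→4→6→0→12→7→2 bottleneck 1, total now 27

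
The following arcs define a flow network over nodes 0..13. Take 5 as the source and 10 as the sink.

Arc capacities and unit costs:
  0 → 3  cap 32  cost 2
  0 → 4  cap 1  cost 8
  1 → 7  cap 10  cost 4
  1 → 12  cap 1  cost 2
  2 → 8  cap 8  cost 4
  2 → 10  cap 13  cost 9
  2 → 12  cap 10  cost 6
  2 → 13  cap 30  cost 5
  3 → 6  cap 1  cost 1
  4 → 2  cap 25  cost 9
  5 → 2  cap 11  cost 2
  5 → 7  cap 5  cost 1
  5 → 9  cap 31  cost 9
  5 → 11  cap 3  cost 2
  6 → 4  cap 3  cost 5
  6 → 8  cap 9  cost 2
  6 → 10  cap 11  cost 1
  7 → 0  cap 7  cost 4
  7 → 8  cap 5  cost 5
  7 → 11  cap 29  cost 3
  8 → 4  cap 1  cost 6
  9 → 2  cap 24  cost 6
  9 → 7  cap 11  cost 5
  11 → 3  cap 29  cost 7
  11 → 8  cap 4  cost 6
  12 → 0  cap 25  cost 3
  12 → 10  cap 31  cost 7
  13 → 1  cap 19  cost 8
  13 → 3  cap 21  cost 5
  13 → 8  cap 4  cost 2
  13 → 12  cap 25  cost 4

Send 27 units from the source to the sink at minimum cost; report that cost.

shortest-cost path #1: 5→7→0→3→6→10 push 1 @ unit cost 9 (adds 9)
shortest-cost path #2: 5→2→10 push 11 @ unit cost 11 (adds 121)
shortest-cost path #3: 5→9→2→10 push 2 @ unit cost 24 (adds 48)
shortest-cost path #4: 5→9→2→12→10 push 10 @ unit cost 28 (adds 280)
shortest-cost path #5: 5→9→2→13→12→10 push 3 @ unit cost 31 (adds 93)
total cost = 551

Minimum cost for 27 units: 551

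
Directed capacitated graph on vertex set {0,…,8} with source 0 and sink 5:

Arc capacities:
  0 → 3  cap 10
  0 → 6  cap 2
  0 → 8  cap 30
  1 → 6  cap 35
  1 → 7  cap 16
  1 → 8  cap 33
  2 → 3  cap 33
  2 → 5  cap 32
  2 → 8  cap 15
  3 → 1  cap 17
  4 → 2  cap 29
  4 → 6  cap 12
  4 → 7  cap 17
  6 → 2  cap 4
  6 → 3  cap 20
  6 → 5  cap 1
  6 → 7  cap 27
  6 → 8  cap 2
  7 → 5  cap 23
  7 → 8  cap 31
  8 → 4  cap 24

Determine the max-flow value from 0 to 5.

Maximum flow value: 36

augment #1: 0→6→5 bottleneck 1, total now 1
augment #2: 0→6→2→5 bottleneck 1, total now 2
augment #3: 0→3→1→7→5 bottleneck 10, total now 12
augment #4: 0→8→4→2→5 bottleneck 24, total now 36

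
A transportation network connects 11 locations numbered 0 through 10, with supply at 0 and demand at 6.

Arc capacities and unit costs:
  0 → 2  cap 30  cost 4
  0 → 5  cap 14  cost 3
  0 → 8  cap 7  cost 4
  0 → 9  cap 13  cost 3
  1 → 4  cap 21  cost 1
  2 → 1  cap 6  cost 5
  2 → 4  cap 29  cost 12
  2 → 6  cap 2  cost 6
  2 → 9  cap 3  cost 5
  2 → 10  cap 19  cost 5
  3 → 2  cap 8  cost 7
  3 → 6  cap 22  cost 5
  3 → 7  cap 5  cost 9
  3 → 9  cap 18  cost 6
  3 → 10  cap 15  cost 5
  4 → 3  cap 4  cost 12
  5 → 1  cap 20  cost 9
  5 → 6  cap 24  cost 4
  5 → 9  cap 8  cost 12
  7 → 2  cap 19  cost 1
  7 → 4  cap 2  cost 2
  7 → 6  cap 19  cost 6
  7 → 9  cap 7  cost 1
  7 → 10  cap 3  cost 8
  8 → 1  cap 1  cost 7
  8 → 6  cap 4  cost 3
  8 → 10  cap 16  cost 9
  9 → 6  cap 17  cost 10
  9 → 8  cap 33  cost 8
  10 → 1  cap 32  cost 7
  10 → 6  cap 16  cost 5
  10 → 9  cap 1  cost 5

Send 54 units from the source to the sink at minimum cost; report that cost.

shortest-cost path #1: 0→5→6 push 14 @ unit cost 7 (adds 98)
shortest-cost path #2: 0→8→6 push 4 @ unit cost 7 (adds 28)
shortest-cost path #3: 0→2→6 push 2 @ unit cost 10 (adds 20)
shortest-cost path #4: 0→9→6 push 13 @ unit cost 13 (adds 169)
shortest-cost path #5: 0→2→10→6 push 16 @ unit cost 14 (adds 224)
shortest-cost path #6: 0→2→9→6 push 3 @ unit cost 19 (adds 57)
shortest-cost path #7: 0→2→10→9→6 push 1 @ unit cost 24 (adds 24)
shortest-cost path #8: 0→2→1→4→3→6 push 1 @ unit cost 27 (adds 27)
total cost = 647

Minimum cost for 54 units: 647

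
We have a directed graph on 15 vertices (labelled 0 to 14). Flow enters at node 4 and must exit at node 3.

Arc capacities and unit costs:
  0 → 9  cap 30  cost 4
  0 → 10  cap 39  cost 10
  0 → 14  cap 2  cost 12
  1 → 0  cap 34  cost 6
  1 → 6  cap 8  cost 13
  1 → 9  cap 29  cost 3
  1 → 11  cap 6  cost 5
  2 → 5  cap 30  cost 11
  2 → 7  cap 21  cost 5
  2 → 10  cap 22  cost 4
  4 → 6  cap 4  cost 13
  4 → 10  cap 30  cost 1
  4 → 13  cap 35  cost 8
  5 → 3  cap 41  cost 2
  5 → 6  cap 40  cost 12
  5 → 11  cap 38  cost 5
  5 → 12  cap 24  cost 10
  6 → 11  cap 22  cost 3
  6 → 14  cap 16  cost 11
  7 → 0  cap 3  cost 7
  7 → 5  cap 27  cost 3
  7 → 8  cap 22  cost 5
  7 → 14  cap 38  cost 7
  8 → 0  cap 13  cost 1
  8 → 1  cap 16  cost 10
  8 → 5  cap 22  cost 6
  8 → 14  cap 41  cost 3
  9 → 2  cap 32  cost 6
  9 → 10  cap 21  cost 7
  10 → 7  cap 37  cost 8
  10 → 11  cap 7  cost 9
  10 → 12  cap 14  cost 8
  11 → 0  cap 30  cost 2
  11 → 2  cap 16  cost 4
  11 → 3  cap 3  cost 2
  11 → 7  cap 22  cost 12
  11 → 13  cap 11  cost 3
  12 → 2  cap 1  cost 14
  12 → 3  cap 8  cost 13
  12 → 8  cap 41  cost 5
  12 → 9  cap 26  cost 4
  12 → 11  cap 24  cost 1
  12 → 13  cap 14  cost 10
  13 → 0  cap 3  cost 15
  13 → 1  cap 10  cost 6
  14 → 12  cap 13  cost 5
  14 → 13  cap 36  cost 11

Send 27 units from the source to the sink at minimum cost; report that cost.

Minimum cost for 27 units: 372

shortest-cost path #1: 4→10→11→3 push 3 @ unit cost 12 (adds 36)
shortest-cost path #2: 4→10→7→5→3 push 24 @ unit cost 14 (adds 336)
total cost = 372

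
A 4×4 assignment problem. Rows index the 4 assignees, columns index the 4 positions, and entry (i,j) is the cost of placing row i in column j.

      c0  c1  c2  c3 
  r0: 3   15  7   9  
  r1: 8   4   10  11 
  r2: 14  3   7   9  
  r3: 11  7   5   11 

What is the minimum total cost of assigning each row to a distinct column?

optimal assignment: row0→col0 (cost 3), row1→col1 (cost 4), row2→col3 (cost 9), row3→col2 (cost 5)
total = 3 + 4 + 9 + 5 = 21

Minimum assignment cost: 21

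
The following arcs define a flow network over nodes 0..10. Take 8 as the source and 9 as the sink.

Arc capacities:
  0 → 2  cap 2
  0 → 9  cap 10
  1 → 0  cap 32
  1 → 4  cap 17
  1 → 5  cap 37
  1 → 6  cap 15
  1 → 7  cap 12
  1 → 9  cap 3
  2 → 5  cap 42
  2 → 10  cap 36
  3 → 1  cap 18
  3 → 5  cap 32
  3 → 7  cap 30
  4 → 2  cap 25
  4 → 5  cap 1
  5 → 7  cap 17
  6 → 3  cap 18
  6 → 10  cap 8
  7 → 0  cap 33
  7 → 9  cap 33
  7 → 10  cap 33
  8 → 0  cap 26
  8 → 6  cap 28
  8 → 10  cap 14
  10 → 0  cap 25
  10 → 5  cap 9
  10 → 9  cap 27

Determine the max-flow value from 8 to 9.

augment #1: 8→0→9 bottleneck 10, total now 10
augment #2: 8→10→9 bottleneck 14, total now 24
augment #3: 8→6→10→9 bottleneck 8, total now 32
augment #4: 8→0→2→10→9 bottleneck 2, total now 34
augment #5: 8→6→3→1→9 bottleneck 3, total now 37
augment #6: 8→6→3→7→9 bottleneck 15, total now 52

Maximum flow value: 52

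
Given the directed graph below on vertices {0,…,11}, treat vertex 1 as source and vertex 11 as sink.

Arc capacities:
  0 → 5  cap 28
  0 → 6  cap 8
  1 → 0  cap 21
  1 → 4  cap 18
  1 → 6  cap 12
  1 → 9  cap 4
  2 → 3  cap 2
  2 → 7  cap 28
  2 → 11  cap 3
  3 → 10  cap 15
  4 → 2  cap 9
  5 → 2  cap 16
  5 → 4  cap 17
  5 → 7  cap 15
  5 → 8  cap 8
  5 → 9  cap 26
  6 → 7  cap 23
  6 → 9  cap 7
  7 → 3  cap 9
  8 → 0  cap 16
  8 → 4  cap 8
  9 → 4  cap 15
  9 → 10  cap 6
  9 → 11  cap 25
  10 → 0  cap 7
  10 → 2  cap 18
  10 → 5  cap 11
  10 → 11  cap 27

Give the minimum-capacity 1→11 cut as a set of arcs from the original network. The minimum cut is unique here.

augment #1: 1→9→11 push 4
augment #2: 1→4→2→11 push 3
augment #3: 1→6→9→11 push 7
augment #4: 1→0→5→9→11 push 14
augment #5: 1→0→5→9→10→11 push 6
augment #6: 1→4→2→3→10→11 push 2
augment #7: 1→6→7→3→10→11 push 5
augment #8: 1→0→5→7→3→10→11 push 1
augment #9: 1→4→2→7→3→10→11 push 3
max flow = 45; residual-reachable set from 1 gives S-side
cut edges (S→T): {(2,3), (2,11), (7,3), (9,10), (9,11)} total cap 45

Min-cut arcs: {(2,3), (2,11), (7,3), (9,10), (9,11)} (total capacity 45)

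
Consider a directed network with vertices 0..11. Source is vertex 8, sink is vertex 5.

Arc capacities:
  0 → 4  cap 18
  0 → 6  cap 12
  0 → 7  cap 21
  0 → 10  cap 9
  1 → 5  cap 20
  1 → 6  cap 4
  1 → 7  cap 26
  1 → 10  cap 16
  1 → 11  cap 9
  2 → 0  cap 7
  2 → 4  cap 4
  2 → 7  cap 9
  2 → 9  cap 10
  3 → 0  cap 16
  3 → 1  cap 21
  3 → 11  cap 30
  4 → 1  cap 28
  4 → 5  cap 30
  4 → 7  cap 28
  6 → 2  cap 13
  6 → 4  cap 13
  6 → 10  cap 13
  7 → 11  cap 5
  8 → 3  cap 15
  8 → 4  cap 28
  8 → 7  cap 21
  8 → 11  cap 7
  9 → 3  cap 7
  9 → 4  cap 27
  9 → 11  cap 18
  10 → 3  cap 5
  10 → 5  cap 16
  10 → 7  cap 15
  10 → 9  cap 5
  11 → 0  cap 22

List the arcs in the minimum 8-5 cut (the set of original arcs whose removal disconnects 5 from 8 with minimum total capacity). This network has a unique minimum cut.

Min-cut arcs: {(7,11), (8,3), (8,4), (8,11)} (total capacity 55)

augment #1: 8→4→5 push 28
augment #2: 8→3→1→5 push 15
augment #3: 8→11→0→4→5 push 2
augment #4: 8→11→0→10→5 push 5
augment #5: 8→7→11→0→10→5 push 4
augment #6: 8→7→11→0→4→1→5 push 1
max flow = 55; residual-reachable set from 8 gives S-side
cut edges (S→T): {(7,11), (8,3), (8,4), (8,11)} total cap 55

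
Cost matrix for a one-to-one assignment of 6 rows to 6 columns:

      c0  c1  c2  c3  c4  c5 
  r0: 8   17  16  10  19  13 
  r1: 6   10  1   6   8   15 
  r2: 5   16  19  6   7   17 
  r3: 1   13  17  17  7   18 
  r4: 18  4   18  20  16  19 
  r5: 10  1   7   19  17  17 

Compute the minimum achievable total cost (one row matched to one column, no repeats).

Minimum assignment cost: 38

one of 2 optimal assignments: row0→col5 (cost 13), row1→col2 (cost 1), row2→col3 (cost 6), row3→col0 (cost 1), row4→col4 (cost 16), row5→col1 (cost 1)
total = 13 + 1 + 6 + 1 + 16 + 1 = 38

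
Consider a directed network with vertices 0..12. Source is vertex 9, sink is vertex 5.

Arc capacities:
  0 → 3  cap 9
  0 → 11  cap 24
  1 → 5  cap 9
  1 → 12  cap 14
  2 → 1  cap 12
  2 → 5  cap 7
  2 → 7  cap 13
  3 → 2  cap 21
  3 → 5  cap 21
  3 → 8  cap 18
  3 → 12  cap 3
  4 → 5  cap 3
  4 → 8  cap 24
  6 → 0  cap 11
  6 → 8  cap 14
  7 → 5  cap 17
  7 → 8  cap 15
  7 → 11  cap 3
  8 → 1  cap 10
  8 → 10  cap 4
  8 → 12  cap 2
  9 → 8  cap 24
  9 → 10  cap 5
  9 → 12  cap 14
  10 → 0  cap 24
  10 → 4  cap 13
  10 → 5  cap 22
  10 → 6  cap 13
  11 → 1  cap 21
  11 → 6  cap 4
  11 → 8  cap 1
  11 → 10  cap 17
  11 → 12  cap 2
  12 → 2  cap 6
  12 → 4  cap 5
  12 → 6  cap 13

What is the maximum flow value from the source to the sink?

Maximum flow value: 35

augment #1: 9→10→5 bottleneck 5, total now 5
augment #2: 9→8→1→5 bottleneck 9, total now 14
augment #3: 9→8→10→5 bottleneck 4, total now 18
augment #4: 9→12→2→5 bottleneck 6, total now 24
augment #5: 9→12→4→5 bottleneck 3, total now 27
augment #6: 9→12→6→0→3→5 bottleneck 5, total now 32
augment #7: 9→8→12→6→0→3→5 bottleneck 2, total now 34
augment #8: 9→8→1→12→6→0→3→5 bottleneck 1, total now 35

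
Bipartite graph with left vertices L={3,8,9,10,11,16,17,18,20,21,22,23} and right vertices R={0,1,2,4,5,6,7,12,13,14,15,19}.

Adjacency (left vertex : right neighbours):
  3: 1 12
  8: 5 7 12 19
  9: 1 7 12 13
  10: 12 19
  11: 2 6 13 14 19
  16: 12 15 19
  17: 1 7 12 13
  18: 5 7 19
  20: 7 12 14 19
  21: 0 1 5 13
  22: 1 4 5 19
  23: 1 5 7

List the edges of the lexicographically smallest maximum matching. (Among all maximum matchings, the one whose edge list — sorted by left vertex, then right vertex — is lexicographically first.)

|M| = 11 (so the lex-smallest maximum matching has 11 edges)
process left vertices in ascending order; for each, take the smallest-labelled available neighbour that still permits 11 edges overall, or leave it unmatched if none does
lex-smallest matching: {3-1, 8-5, 9-7, 10-12, 11-2, 16-15, 17-13, 18-19, 20-14, 21-0, 22-4}

Lex-smallest maximum matching: {(3,1), (8,5), (9,7), (10,12), (11,2), (16,15), (17,13), (18,19), (20,14), (21,0), (22,4)}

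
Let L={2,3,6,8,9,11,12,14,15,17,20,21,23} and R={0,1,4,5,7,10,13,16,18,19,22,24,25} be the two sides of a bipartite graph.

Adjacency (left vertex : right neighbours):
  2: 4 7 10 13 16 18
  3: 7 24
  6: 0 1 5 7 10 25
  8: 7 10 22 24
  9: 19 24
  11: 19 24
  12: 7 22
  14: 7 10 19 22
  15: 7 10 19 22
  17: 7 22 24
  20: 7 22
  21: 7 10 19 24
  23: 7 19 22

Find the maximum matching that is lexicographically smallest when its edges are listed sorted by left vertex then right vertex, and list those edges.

Lex-smallest maximum matching: {(2,4), (3,7), (6,0), (8,10), (9,19), (11,24), (12,22)}

|M| = 7 (so the lex-smallest maximum matching has 7 edges)
process left vertices in ascending order; for each, take the smallest-labelled available neighbour that still permits 7 edges overall, or leave it unmatched if none does
lex-smallest matching: {2-4, 3-7, 6-0, 8-10, 9-19, 11-24, 12-22}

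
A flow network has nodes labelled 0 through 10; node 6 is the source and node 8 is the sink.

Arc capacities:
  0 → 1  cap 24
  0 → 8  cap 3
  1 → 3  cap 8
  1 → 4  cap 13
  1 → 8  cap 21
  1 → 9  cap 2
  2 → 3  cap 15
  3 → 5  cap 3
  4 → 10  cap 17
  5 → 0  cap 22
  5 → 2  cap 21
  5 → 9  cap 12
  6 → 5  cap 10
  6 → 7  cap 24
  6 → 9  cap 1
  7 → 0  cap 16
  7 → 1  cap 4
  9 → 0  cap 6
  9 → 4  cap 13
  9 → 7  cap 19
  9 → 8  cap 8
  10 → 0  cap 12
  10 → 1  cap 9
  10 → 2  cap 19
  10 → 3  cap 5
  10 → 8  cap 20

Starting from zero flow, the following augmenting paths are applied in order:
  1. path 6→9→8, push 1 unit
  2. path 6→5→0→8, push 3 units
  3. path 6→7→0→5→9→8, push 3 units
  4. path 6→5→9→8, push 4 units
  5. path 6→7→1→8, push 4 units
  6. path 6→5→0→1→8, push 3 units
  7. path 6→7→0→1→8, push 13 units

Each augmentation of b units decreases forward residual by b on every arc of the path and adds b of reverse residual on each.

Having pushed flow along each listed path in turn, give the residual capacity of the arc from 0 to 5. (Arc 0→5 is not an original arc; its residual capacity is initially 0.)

after path 1 (6→9→8, push 1): res(0,5)=0
after path 2 (6→5→0→8, push 3): res(0,5)=3
after path 3 (6→7→0→5→9→8, push 3): res(0,5)=0
after path 4 (6→5→9→8, push 4): res(0,5)=0
after path 5 (6→7→1→8, push 4): res(0,5)=0
after path 6 (6→5→0→1→8, push 3): res(0,5)=3
after path 7 (6→7→0→1→8, push 13): res(0,5)=3

Residual capacity of (0,5): 3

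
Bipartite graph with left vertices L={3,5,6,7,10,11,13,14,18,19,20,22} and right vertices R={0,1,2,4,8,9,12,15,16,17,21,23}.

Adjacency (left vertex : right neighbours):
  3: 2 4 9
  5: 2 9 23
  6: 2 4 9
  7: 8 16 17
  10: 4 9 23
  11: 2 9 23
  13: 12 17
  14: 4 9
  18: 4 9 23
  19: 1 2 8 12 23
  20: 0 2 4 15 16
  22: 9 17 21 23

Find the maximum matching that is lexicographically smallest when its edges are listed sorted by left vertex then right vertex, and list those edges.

|M| = 9 (so the lex-smallest maximum matching has 9 edges)
process left vertices in ascending order; for each, take the smallest-labelled available neighbour that still permits 9 edges overall, or leave it unmatched if none does
lex-smallest matching: {3-2, 5-9, 6-4, 7-8, 10-23, 13-12, 19-1, 20-0, 22-17}

Lex-smallest maximum matching: {(3,2), (5,9), (6,4), (7,8), (10,23), (13,12), (19,1), (20,0), (22,17)}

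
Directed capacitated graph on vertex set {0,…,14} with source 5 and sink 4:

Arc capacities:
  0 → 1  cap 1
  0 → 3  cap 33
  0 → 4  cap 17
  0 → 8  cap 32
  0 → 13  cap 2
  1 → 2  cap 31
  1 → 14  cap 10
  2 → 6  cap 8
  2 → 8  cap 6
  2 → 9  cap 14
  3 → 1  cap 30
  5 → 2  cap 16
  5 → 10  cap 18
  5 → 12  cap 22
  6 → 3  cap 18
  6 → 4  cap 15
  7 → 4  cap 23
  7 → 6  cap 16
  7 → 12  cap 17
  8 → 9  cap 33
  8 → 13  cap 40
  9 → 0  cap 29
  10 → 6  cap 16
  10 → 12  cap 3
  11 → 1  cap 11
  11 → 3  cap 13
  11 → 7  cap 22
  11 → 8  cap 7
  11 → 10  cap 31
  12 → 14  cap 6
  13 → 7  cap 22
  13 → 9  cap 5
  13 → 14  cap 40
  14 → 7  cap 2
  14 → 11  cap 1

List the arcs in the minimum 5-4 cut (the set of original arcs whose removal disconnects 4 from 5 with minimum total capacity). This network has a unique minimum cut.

augment #1: 5→2→6→4 push 8
augment #2: 5→10→6→4 push 7
augment #3: 5→2→9→0→4 push 8
augment #4: 5→12→14→7→4 push 2
augment #5: 5→12→14→11→7→4 push 1
augment #6: 5→10→6→2→9→0→4 push 6
augment #7: 5→10→6→2→8→9→0→4 push 2
augment #8: 5→10→6→3→1→2→8→9→0→4 push 1
max flow = 35; residual-reachable set from 5 gives S-side
cut edges (S→T): {(5,2), (10,6), (14,7), (14,11)} total cap 35

Min-cut arcs: {(5,2), (10,6), (14,7), (14,11)} (total capacity 35)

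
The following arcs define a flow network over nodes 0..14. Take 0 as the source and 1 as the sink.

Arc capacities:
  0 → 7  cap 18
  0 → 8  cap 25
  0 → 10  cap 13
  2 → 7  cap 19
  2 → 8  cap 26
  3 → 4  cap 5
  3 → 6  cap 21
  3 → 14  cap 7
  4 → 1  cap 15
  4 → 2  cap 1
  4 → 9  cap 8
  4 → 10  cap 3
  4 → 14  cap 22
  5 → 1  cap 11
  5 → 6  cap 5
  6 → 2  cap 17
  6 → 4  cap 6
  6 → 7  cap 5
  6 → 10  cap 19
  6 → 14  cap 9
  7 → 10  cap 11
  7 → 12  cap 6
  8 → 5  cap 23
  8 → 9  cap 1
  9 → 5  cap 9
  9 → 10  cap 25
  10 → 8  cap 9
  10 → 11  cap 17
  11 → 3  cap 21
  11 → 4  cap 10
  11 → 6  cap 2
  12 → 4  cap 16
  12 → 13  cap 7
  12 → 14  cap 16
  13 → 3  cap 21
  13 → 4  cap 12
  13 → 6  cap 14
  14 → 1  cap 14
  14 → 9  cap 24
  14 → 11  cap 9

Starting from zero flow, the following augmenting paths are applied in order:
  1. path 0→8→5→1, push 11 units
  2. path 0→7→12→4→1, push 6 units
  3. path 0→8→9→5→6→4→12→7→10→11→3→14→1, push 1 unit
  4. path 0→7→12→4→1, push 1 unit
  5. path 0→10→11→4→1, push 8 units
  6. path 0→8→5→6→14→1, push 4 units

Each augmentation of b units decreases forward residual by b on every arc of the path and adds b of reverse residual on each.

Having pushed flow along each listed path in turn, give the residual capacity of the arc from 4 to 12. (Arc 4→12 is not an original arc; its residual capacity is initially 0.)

Residual capacity of (4,12): 6

after path 1 (0→8→5→1, push 11): res(4,12)=0
after path 2 (0→7→12→4→1, push 6): res(4,12)=6
after path 3 (0→8→9→5→6→4→12→7→10→11→3→14→1, push 1): res(4,12)=5
after path 4 (0→7→12→4→1, push 1): res(4,12)=6
after path 5 (0→10→11→4→1, push 8): res(4,12)=6
after path 6 (0→8→5→6→14→1, push 4): res(4,12)=6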